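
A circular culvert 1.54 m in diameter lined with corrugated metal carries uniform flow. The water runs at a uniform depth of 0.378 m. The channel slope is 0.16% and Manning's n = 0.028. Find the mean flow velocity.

V = 0.524 m/s

For a circular section of diameter D = 1.54 m at depth y = 0.378 m, the central angle is θ = 2 arccos(1 − 2y/D) = 2.073 rad. Then A = (D²/8)(θ − sin θ) = 0.3548 m² and P = Dθ/2 = 1.596 m.
Hydraulic radius R = A/P = 0.3548/1.596 = 0.2223 m.
From Manning's equation, V = (1/n) R^(2/3) S^(1/2) = (1/0.028) × 0.2223^(2/3) × 0.0016^(1/2) = 0.524 m/s.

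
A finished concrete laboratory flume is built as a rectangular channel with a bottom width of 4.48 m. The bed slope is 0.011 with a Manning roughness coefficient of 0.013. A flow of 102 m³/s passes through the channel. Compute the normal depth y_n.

Manning's equation rearranged: A R^(2/3) = nQ / (1·√S) = 0.013 × 102 / (√0.011) = 12.64.
Trying y = 2.89 m: A R^(2/3) = 15.12 — over.
Trying y = 1.72 m: A R^(2/3) = 7.566 — short.
Trying y = 2.52 m: A R^(2/3) = 12.65 — matches.

y_n = 2.52 m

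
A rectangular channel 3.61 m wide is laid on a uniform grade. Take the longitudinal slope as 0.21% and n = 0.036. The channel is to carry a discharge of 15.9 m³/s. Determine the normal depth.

Manning's equation rearranged: A R^(2/3) = nQ / (1·√S) = 0.036 × 15.9 / (√0.0021) = 12.49.
Try y = 2.74 m: A R^(2/3) = 10.46 — low.
Try y = 4 m: A R^(2/3) = 16.7 — high.
Try y = 3.16 m: A R^(2/3) = 12.51 — matches.

y_n = 3.16 m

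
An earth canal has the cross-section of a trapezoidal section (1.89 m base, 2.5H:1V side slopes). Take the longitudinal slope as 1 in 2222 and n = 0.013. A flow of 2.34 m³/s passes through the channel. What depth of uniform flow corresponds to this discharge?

Manning's equation rearranged: A R^(2/3) = nQ / (1·√S) = 0.013 × 2.34 / (√0.00045) = 1.434.
Try y = 0.75 m: A R^(2/3) = 1.722 — too large.
Try y = 0.589 m: A R^(2/3) = 1.059 — too small.
Try y = 0.685 m: A R^(2/3) = 1.433 — matches.

y_n = 0.685 m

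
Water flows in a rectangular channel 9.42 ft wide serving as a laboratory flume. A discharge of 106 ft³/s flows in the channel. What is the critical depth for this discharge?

y_c = 1.58 ft

For a rectangular channel, critical depth y_c = (q²/g)^(1/3) where q = Q/b = 106/9.42 = 11.25 ft²/s.
So y_c = (11.25²/32.2)^(1/3) = 1.58 ft.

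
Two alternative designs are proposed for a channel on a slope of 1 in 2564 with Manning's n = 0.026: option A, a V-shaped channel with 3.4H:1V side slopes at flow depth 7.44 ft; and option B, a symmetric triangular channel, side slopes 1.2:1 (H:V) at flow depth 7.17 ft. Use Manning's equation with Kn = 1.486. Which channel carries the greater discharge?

channel A

Channel A: For a triangular section with side slope z = 3.4: A = zy² = 3.4×7.44² = 188.2 ft²; P = 2y√(1+z²) = 2×7.44×3.544 = 52.73 ft. Hydraulic radius R = A/P = 188.2/52.73 = 3.569 ft. Q_A = (1.486/0.026)·188.2·3.569^(2/3)·√0.00039 = 496.1 ft³/s.
Channel B: For a triangular section with side slope z = 1.2: A = zy² = 1.2×7.17² = 61.69 ft²; P = 2y√(1+z²) = 2×7.17×1.562 = 22.4 ft. Hydraulic radius R = A/P = 61.69/22.4 = 2.754 ft. Q_B = (1.486/0.026)·61.69·2.754^(2/3)·√0.00039 = 136.8 ft³/s.
Q_A = 496.1 ft³/s vs Q_B = 136.8 ft³/s, so channel A carries more.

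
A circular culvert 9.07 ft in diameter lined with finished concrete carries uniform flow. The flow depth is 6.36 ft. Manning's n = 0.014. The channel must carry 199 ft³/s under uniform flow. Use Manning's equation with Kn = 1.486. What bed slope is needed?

For a circular section of diameter D = 9.07 ft at depth y = 6.36 ft, the central angle is θ = 2 arccos(1 − 2y/D) = 3.97 rad. Then A = (D²/8)(θ − sin θ) = 48.4 ft² and P = Dθ/2 = 18 ft.
Hydraulic radius R = A/P = 48.4/18 = 2.688 ft.
From Manning's equation, S = [nQ / (1.486 A R^(2/3))]² = [0.014 × 199 / (1.486 × 48.4 × 2.688^(2/3))]² = 0.000401.

S = 0.000401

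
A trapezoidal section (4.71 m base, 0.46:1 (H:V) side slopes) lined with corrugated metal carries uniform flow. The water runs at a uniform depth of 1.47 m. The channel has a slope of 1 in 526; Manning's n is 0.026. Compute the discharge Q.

With bottom width b = 4.71 m and side slope z = 0.46: A = (b + zy)y = (4.71 + 0.46×1.47)×1.47 = 7.918 m²; P = b + 2y√(1+z²) = 4.71 + 2×1.47×1.101 = 7.946 m.
Hydraulic radius R = A/P = 7.918/7.946 = 0.9964 m.
Manning's equation: Q = (1/n) A R^(2/3) S^(1/2) = (1/0.026) × 7.918 × 0.9964^(2/3) × 0.001901^(1/2) = 13.2 m³/s.

Q = 13.2 m³/s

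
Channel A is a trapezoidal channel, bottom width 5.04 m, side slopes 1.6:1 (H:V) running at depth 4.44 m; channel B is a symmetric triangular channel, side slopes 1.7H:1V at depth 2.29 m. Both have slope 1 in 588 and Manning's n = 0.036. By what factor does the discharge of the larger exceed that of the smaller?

11.2

Channel A: With bottom width b = 5.04 m and side slope z = 1.6: A = (b + zy)y = (5.04 + 1.6×4.44)×4.44 = 53.92 m²; P = b + 2y√(1+z²) = 5.04 + 2×4.44×1.887 = 21.79 m. Hydraulic radius R = A/P = 53.92/21.79 = 2.474 m. Q_A = (1/0.036)·53.92·2.474^(2/3)·√0.001701 = 113 m³/s.
Channel B: For a triangular section with side slope z = 1.7: A = zy² = 1.7×2.29² = 8.915 m²; P = 2y√(1+z²) = 2×2.29×1.972 = 9.033 m. Hydraulic radius R = A/P = 8.915/9.033 = 0.9869 m. Q_B = (1/0.036)·8.915·0.9869^(2/3)·√0.001701 = 10.12 m³/s.
The larger discharge is 113 m³/s and the smaller is 10.12 m³/s; the ratio is 11.2.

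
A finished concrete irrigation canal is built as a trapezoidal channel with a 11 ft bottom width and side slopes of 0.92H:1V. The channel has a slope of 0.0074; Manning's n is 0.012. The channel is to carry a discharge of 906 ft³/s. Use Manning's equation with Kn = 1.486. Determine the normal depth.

y_n = 3.39 ft

Manning's equation rearranged: A R^(2/3) = nQ / (1.486·√S) = 0.012 × 906 / (1.486 × √0.0074) = 85.05.
Try y = 3.97 ft: A R^(2/3) = 111.9 — high.
Try y = 2.74 ft: A R^(2/3) = 58.97 — low.
Try y = 3.39 ft: A R^(2/3) = 85.03 — close enough.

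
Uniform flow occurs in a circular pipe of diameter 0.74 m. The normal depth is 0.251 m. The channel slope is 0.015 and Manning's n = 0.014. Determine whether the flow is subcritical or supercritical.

For a circular section of diameter D = 0.74 m at depth y = 0.251 m, the central angle is θ = 2 arccos(1 − 2y/D) = 2.487 rad. Then A = (D²/8)(θ − sin θ) = 0.1285 m² and P = Dθ/2 = 0.9201 m.
Hydraulic radius R = A/P = 0.1285/0.9201 = 0.1397 m.
V = (1/n) R^(2/3) √S = (1/0.014) × 0.1397^(2/3) × √0.015 = 2.355 m/s. Hydraulic depth D_h = A/T = 0.1285/0.7007 = 0.1834 m.
Froude number Fr = V/√(g·D_h) = 2.355/√(9.81×0.1834) = 1.76, which is greater than 1, so the flow is supercritical.

supercritical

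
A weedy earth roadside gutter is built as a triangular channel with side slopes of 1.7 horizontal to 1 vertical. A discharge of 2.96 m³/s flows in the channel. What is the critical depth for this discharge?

At critical depth, Q² T / (g A³) = 1, i.e. A³/T = Q²/g = 2.96²/9.81 = 0.8931.
Try y = 1.11 m: A³/T = 2.435 — high.
Try y = 0.728 m: A³/T = 0.2955 — low.
Try y = 0.908 m: A³/T = 0.8919 — ≈ 0.8931.

y_c = 0.908 m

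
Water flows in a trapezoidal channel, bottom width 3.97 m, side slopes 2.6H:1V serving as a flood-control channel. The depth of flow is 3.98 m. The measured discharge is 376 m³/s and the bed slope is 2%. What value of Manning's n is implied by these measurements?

With bottom width b = 3.97 m and side slope z = 2.6: A = (b + zy)y = (3.97 + 2.6×3.98)×3.98 = 56.99 m²; P = b + 2y√(1+z²) = 3.97 + 2×3.98×2.786 = 26.14 m.
Hydraulic radius R = A/P = 56.99/26.14 = 2.18 m.
Rearranging Manning's equation: n = (1/Q) A R^(2/3) S^(1/2) = (1/376) × 56.99 × 2.18^(2/3) × √0.02 = 0.036.

n = 0.036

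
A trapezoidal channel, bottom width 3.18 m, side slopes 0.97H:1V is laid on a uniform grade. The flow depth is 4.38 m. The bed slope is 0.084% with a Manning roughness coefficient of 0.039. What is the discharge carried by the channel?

Q = 39.8 m³/s

With bottom width b = 3.18 m and side slope z = 0.97: A = (b + zy)y = (3.18 + 0.97×4.38)×4.38 = 32.54 m²; P = b + 2y√(1+z²) = 3.18 + 2×4.38×1.393 = 15.38 m.
Hydraulic radius R = A/P = 32.54/15.38 = 2.115 m.
Manning's equation: Q = (1/n) A R^(2/3) S^(1/2) = (1/0.039) × 32.54 × 2.115^(2/3) × 0.00084^(1/2) = 39.8 m³/s.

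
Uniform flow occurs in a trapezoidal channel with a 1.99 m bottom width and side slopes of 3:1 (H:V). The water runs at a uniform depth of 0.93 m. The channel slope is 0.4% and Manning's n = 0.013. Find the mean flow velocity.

V = 3.32 m/s

With bottom width b = 1.99 m and side slope z = 3: A = (b + zy)y = (1.99 + 3×0.93)×0.93 = 4.445 m²; P = b + 2y√(1+z²) = 1.99 + 2×0.93×3.162 = 7.872 m.
Hydraulic radius R = A/P = 4.445/7.872 = 0.5647 m.
From Manning's equation, V = (1/n) R^(2/3) S^(1/2) = (1/0.013) × 0.5647^(2/3) × 0.004^(1/2) = 3.32 m/s.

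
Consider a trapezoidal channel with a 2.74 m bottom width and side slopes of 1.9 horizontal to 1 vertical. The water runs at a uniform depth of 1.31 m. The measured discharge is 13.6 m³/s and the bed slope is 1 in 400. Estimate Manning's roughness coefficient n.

n = 0.022

With bottom width b = 2.74 m and side slope z = 1.9: A = (b + zy)y = (2.74 + 1.9×1.31)×1.31 = 6.85 m²; P = b + 2y√(1+z²) = 2.74 + 2×1.31×2.147 = 8.365 m.
Hydraulic radius R = A/P = 6.85/8.365 = 0.8188 m.
Rearranging Manning's equation: n = (1/Q) A R^(2/3) S^(1/2) = (1/13.6) × 6.85 × 0.8188^(2/3) × √0.0025 = 0.022.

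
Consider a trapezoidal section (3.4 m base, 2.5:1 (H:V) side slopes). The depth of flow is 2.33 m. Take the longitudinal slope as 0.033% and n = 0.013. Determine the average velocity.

V = 1.71 m/s

With bottom width b = 3.4 m and side slope z = 2.5: A = (b + zy)y = (3.4 + 2.5×2.33)×2.33 = 21.49 m²; P = b + 2y√(1+z²) = 3.4 + 2×2.33×2.693 = 15.95 m.
Hydraulic radius R = A/P = 21.49/15.95 = 1.348 m.
From Manning's equation, V = (1/n) R^(2/3) S^(1/2) = (1/0.013) × 1.348^(2/3) × 0.00033^(1/2) = 1.71 m/s.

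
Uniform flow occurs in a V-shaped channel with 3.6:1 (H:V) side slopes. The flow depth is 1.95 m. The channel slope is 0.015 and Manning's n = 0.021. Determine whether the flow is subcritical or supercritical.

For a triangular section with side slope z = 3.6: A = zy² = 3.6×1.95² = 13.69 m²; P = 2y√(1+z²) = 2×1.95×3.736 = 14.57 m.
Hydraulic radius R = A/P = 13.69/14.57 = 0.9394 m.
V = (1/n) R^(2/3) √S = (1/0.021) × 0.9394^(2/3) × √0.015 = 5.594 m/s. Hydraulic depth D_h = A/T = 13.69/14.04 = 0.975 m.
Froude number Fr = V/√(g·D_h) = 5.594/√(9.81×0.975) = 1.81, which is greater than 1, so the flow is supercritical.

supercritical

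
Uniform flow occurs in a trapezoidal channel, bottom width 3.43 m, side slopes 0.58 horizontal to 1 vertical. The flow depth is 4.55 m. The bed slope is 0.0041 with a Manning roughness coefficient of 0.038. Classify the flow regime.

With bottom width b = 3.43 m and side slope z = 0.58: A = (b + zy)y = (3.43 + 0.58×4.55)×4.55 = 27.61 m²; P = b + 2y√(1+z²) = 3.43 + 2×4.55×1.156 = 13.95 m.
Hydraulic radius R = A/P = 27.61/13.95 = 1.98 m.
V = (1/n) R^(2/3) √S = (1/0.038) × 1.98^(2/3) × √0.0041 = 2.657 m/s. Hydraulic depth D_h = A/T = 27.61/8.708 = 3.171 m.
Froude number Fr = V/√(g·D_h) = 2.657/√(9.81×3.171) = 0.476, which is less than 1, so the flow is subcritical.

subcritical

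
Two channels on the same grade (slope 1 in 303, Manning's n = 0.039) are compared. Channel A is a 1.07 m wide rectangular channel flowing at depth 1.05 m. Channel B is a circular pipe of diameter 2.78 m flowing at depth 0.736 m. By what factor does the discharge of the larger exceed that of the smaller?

Channel A: Flow area A = b·y = 1.07 × 1.05 = 1.124 m². Wetted perimeter P = b + 2y = 1.07 + 2×1.05 = 3.17 m. Hydraulic radius R = A/P = 1.124/3.17 = 0.3544 m. Q_A = (1/0.039)·1.124·0.3544^(2/3)·√0.0033 = 0.8288 m³/s.
Channel B: For a circular section of diameter D = 2.78 m at depth y = 0.736 m, the central angle is θ = 2 arccos(1 − 2y/D) = 2.162 rad. Then A = (D²/8)(θ − sin θ) = 1.286 m² and P = Dθ/2 = 3.005 m. Hydraulic radius R = A/P = 1.286/3.005 = 0.4281 m. Q_B = (1/0.039)·1.286·0.4281^(2/3)·√0.0033 = 1.076 m³/s.
The larger discharge is 1.076 m³/s and the smaller is 0.8288 m³/s; the ratio is 1.3.

1.3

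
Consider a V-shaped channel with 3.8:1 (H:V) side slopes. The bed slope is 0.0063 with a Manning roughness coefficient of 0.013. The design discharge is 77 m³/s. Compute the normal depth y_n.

Manning's equation rearranged: A R^(2/3) = nQ / (1·√S) = 0.013 × 77 / (√0.0063) = 12.61.
Try y = 2.05 m: A R^(2/3) = 15.88 — too large.
Try y = 1.37 m: A R^(2/3) = 5.42 — too small.
Try y = 1.88 m: A R^(2/3) = 12.6 — close enough.

y_n = 1.88 m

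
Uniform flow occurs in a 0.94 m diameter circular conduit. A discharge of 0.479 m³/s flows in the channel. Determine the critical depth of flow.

At critical depth, Q² T / (g A³) = 1, i.e. A³/T = Q²/g = 0.479²/9.81 = 0.02339.
Try y = 0.496 m: A³/T = 0.05459 — over.
Try y = 0.327 m: A³/T = 0.01105 — short.
Try y = 0.397 m: A³/T = 0.0233 — close enough.

y_c = 0.397 m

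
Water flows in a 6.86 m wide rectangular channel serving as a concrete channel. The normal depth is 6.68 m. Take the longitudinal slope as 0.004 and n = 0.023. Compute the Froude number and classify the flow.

subcritical

Flow area A = b·y = 6.86 × 6.68 = 45.82 m². Wetted perimeter P = b + 2y = 6.86 + 2×6.68 = 20.22 m.
Hydraulic radius R = A/P = 45.82/20.22 = 2.266 m.
V = (1/n) R^(2/3) √S = (1/0.023) × 2.266^(2/3) × √0.004 = 4.744 m/s. Hydraulic depth D_h = A/T = 45.82/6.86 = 6.68 m.
Froude number Fr = V/√(g·D_h) = 4.744/√(9.81×6.68) = 0.586, which is less than 1, so the flow is subcritical.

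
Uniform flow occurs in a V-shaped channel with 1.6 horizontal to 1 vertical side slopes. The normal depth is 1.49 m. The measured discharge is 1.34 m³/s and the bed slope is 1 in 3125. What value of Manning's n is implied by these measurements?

n = 0.0349

For a triangular section with side slope z = 1.6: A = zy² = 1.6×1.49² = 3.552 m²; P = 2y√(1+z²) = 2×1.49×1.887 = 5.623 m.
Hydraulic radius R = A/P = 3.552/5.623 = 0.6318 m.
Rearranging Manning's equation: n = (1/Q) A R^(2/3) S^(1/2) = (1/1.34) × 3.552 × 0.6318^(2/3) × √0.00032 = 0.0349.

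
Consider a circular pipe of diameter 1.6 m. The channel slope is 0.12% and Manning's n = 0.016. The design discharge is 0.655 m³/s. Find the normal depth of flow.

Manning's equation rearranged: A R^(2/3) = nQ / (1·√S) = 0.016 × 0.655 / (√0.0012) = 0.3025.
Try y = 0.628 m: A R^(2/3) = 0.3553 — over.
Try y = 0.394 m: A R^(2/3) = 0.1451 — short.
Try y = 0.576 m: A R^(2/3) = 0.3026 — ≈ 0.3025.

y_n = 0.576 m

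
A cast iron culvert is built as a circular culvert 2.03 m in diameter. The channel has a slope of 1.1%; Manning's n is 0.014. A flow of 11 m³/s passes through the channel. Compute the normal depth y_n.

y_n = 1.27 m

Manning's equation rearranged: A R^(2/3) = nQ / (1·√S) = 0.014 × 11 / (√0.011) = 1.468.
Trying y = 1.61 m: A R^(2/3) = 1.996 — too large.
Trying y = 1.27 m: A R^(2/3) = 1.473 — matches.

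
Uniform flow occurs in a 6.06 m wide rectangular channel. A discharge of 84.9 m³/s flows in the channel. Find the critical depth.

y_c = 2.71 m

For a rectangular channel, critical depth y_c = (q²/g)^(1/3) where q = Q/b = 84.9/6.06 = 14.01 m²/s.
So y_c = (14.01²/9.81)^(1/3) = 2.71 m.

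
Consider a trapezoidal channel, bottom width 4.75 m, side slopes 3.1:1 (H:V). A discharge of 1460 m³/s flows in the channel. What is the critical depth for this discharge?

y_c = 7.81 m

At critical depth, Q² T / (g A³) = 1, i.e. A³/T = Q²/g = 1460²/9.81 = 217300.
Try y = 5.97 m: A³/T = 64090 — low.
Try y = 8.82 m: A³/T = 381600 — high.
Try y = 7.81 m: A³/T = 217600 — matches.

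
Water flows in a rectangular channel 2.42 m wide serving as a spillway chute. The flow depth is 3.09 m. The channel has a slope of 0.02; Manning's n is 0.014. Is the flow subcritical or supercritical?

Flow area A = b·y = 2.42 × 3.09 = 7.478 m². Wetted perimeter P = b + 2y = 2.42 + 2×3.09 = 8.6 m.
Hydraulic radius R = A/P = 7.478/8.6 = 0.8695 m.
V = (1/n) R^(2/3) √S = (1/0.014) × 0.8695^(2/3) × √0.02 = 9.202 m/s. Hydraulic depth D_h = A/T = 7.478/2.42 = 3.09 m.
Froude number Fr = V/√(g·D_h) = 9.202/√(9.81×3.09) = 1.67, which is greater than 1, so the flow is supercritical.

supercritical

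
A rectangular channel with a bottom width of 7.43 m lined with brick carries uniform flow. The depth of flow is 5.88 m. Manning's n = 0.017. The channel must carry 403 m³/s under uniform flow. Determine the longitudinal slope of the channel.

Flow area A = b·y = 7.43 × 5.88 = 43.69 m². Wetted perimeter P = b + 2y = 7.43 + 2×5.88 = 19.19 m.
Hydraulic radius R = A/P = 43.69/19.19 = 2.277 m.
From Manning's equation, S = [nQ / (1 A R^(2/3))]² = [0.017 × 403 / (1 × 43.69 × 2.277^(2/3))]² = 0.00821.

S = 0.00821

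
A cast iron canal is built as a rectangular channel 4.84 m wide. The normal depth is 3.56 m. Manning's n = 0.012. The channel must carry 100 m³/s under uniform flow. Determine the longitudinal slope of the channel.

Flow area A = b·y = 4.84 × 3.56 = 17.23 m². Wetted perimeter P = b + 2y = 4.84 + 2×3.56 = 11.96 m.
Hydraulic radius R = A/P = 17.23/11.96 = 1.441 m.
From Manning's equation, S = [nQ / (1 A R^(2/3))]² = [0.012 × 100 / (1 × 17.23 × 1.441^(2/3))]² = 0.00298.

S = 0.00298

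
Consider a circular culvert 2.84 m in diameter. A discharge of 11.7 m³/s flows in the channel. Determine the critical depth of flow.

y_c = 1.5 m

At critical depth, Q² T / (g A³) = 1, i.e. A³/T = Q²/g = 11.7²/9.81 = 13.95.
At y = 1.35 m: A³/T = 9.223 — low.
At y = 1.5 m: A³/T = 13.79 — close enough.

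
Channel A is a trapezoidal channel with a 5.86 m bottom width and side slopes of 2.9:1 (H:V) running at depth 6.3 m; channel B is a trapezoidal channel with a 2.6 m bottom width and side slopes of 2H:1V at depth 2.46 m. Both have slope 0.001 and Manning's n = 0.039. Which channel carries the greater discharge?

Channel A: With bottom width b = 5.86 m and side slope z = 2.9: A = (b + zy)y = (5.86 + 2.9×6.3)×6.3 = 152 m²; P = b + 2y√(1+z²) = 5.86 + 2×6.3×3.068 = 44.51 m. Hydraulic radius R = A/P = 152/44.51 = 3.415 m. Q_A = (1/0.039)·152·3.415^(2/3)·√0.001 = 279.5 m³/s.
Channel B: With bottom width b = 2.6 m and side slope z = 2: A = (b + zy)y = (2.6 + 2×2.46)×2.46 = 18.5 m²; P = b + 2y√(1+z²) = 2.6 + 2×2.46×2.236 = 13.6 m. Hydraulic radius R = A/P = 18.5/13.6 = 1.36 m. Q_B = (1/0.039)·18.5·1.36^(2/3)·√0.001 = 18.41 m³/s.
Q_A = 279.5 m³/s vs Q_B = 18.41 m³/s, so channel A carries more.

channel A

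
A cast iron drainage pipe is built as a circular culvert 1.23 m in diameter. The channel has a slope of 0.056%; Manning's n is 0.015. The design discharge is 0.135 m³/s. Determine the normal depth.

y_n = 0.331 m

Manning's equation rearranged: A R^(2/3) = nQ / (1·√S) = 0.015 × 0.135 / (√0.00056) = 0.08557.
At y = 0.242 m: A R^(2/3) = 0.04586 — low.
At y = 0.36 m: A R^(2/3) = 0.1011 — high.
At y = 0.331 m: A R^(2/3) = 0.08576 — ≈ 0.08557.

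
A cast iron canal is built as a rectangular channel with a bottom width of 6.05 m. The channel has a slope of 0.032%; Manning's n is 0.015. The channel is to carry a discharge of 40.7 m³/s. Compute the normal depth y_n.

Manning's equation rearranged: A R^(2/3) = nQ / (1·√S) = 0.015 × 40.7 / (√0.00032) = 34.13.
At y = 2.78 m: A R^(2/3) = 21.53 — low.
At y = 4.27 m: A R^(2/3) = 37.81 — high.
At y = 3.94 m: A R^(2/3) = 34.1 — ≈ 34.13.

y_n = 3.94 m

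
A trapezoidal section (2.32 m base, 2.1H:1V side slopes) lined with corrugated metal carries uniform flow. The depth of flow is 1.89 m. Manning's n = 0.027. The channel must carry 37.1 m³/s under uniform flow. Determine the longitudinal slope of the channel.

S = 0.00649

With bottom width b = 2.32 m and side slope z = 2.1: A = (b + zy)y = (2.32 + 2.1×1.89)×1.89 = 11.89 m²; P = b + 2y√(1+z²) = 2.32 + 2×1.89×2.326 = 11.11 m.
Hydraulic radius R = A/P = 11.89/11.11 = 1.07 m.
From Manning's equation, S = [nQ / (1 A R^(2/3))]² = [0.027 × 37.1 / (1 × 11.89 × 1.07^(2/3))]² = 0.00649.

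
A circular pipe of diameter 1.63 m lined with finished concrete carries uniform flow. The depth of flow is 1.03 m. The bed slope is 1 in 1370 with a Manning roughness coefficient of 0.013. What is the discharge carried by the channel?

For a circular section of diameter D = 1.63 m at depth y = 1.03 m, the central angle is θ = 2 arccos(1 − 2y/D) = 3.676 rad. Then A = (D²/8)(θ − sin θ) = 1.39 m² and P = Dθ/2 = 2.996 m.
Hydraulic radius R = A/P = 1.39/2.996 = 0.4639 m.
Manning's equation: Q = (1/n) A R^(2/3) S^(1/2) = (1/0.013) × 1.39 × 0.4639^(2/3) × 0.0007299^(1/2) = 1.73 m³/s.

Q = 1.73 m³/s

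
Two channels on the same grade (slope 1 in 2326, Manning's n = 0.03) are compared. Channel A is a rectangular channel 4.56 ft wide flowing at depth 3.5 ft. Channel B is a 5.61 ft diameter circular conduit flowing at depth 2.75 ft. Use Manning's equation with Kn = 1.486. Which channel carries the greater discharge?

Channel A: Flow area A = b·y = 4.56 × 3.5 = 15.96 ft². Wetted perimeter P = b + 2y = 4.56 + 2×3.5 = 11.56 ft. Hydraulic radius R = A/P = 15.96/11.56 = 1.381 ft. Q_A = (1.486/0.03)·15.96·1.381^(2/3)·√0.0004299 = 20.32 ft³/s.
Channel B: For a circular section of diameter D = 5.61 ft at depth y = 2.75 ft, the central angle is θ = 2 arccos(1 − 2y/D) = 3.102 rad. Then A = (D²/8)(θ − sin θ) = 12.05 ft² and P = Dθ/2 = 8.702 ft. Hydraulic radius R = A/P = 12.05/8.702 = 1.385 ft. Q_B = (1.486/0.03)·12.05·1.385^(2/3)·√0.0004299 = 15.38 ft³/s.
Q_A = 20.32 ft³/s vs Q_B = 15.38 ft³/s, so channel A carries more.

channel A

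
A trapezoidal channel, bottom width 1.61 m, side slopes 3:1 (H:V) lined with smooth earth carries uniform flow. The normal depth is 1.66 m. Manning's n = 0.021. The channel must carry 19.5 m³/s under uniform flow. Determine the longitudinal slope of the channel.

S = 0.0016

With bottom width b = 1.61 m and side slope z = 3: A = (b + zy)y = (1.61 + 3×1.66)×1.66 = 10.94 m²; P = b + 2y√(1+z²) = 1.61 + 2×1.66×3.162 = 12.11 m.
Hydraulic radius R = A/P = 10.94/12.11 = 0.9034 m.
From Manning's equation, S = [nQ / (1 A R^(2/3))]² = [0.021 × 19.5 / (1 × 10.94 × 0.9034^(2/3))]² = 0.0016.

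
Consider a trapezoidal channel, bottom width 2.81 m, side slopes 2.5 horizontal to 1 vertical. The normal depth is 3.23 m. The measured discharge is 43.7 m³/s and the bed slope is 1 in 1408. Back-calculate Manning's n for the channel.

n = 0.031

With bottom width b = 2.81 m and side slope z = 2.5: A = (b + zy)y = (2.81 + 2.5×3.23)×3.23 = 35.16 m²; P = b + 2y√(1+z²) = 2.81 + 2×3.23×2.693 = 20.2 m.
Hydraulic radius R = A/P = 35.16/20.2 = 1.74 m.
Rearranging Manning's equation: n = (1/Q) A R^(2/3) S^(1/2) = (1/43.7) × 35.16 × 1.74^(2/3) × √0.0007102 = 0.031.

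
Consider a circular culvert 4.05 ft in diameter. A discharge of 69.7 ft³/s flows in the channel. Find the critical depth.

y_c = 2.51 ft

At critical depth, Q² T / (g A³) = 1, i.e. A³/T = Q²/g = 69.7²/32.2 = 150.9.
Trying y = 3.11 ft: A³/T = 349.8 — high.
Trying y = 1.94 ft: A³/T = 56.01 — low.
Trying y = 2.51 ft: A³/T = 150 — matches.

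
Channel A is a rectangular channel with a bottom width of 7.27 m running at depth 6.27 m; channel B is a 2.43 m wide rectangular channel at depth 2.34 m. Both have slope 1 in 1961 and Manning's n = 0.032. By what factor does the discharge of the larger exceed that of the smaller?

Channel A: Flow area A = b·y = 7.27 × 6.27 = 45.58 m². Wetted perimeter P = b + 2y = 7.27 + 2×6.27 = 19.81 m. Hydraulic radius R = A/P = 45.58/19.81 = 2.301 m. Q_A = (1/0.032)·45.58·2.301^(2/3)·√0.0005099 = 56.06 m³/s.
Channel B: Flow area A = b·y = 2.43 × 2.34 = 5.686 m². Wetted perimeter P = b + 2y = 2.43 + 2×2.34 = 7.11 m. Hydraulic radius R = A/P = 5.686/7.11 = 0.7997 m. Q_B = (1/0.032)·5.686·0.7997^(2/3)·√0.0005099 = 3.457 m³/s.
The larger discharge is 56.06 m³/s and the smaller is 3.457 m³/s; the ratio is 16.2.

16.2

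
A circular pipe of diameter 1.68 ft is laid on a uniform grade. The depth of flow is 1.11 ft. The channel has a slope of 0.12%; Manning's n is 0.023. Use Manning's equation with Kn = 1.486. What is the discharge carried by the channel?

Q = 2.15 ft³/s

For a circular section of diameter D = 1.68 ft at depth y = 1.11 ft, the central angle is θ = 2 arccos(1 − 2y/D) = 3.796 rad. Then A = (D²/8)(θ − sin θ) = 1.554 ft² and P = Dθ/2 = 3.189 ft.
Hydraulic radius R = A/P = 1.554/3.189 = 0.4874 ft.
Manning's equation: Q = (1.486/n) A R^(2/3) S^(1/2) = (1.486/0.023) × 1.554 × 0.4874^(2/3) × 0.0012^(1/2) = 2.15 ft³/s.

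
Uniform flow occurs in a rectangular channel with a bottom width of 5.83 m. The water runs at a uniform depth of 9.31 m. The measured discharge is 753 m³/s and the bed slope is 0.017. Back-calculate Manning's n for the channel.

n = 0.016

Flow area A = b·y = 5.83 × 9.31 = 54.28 m². Wetted perimeter P = b + 2y = 5.83 + 2×9.31 = 24.45 m.
Hydraulic radius R = A/P = 54.28/24.45 = 2.22 m.
Rearranging Manning's equation: n = (1/Q) A R^(2/3) S^(1/2) = (1/753) × 54.28 × 2.22^(2/3) × √0.017 = 0.016.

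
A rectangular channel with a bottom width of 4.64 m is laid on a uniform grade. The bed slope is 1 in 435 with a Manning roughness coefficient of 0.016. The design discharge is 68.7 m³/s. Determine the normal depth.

y_n = 3.86 m

Manning's equation rearranged: A R^(2/3) = nQ / (1·√S) = 0.016 × 68.7 / (√0.002299) = 22.93.
Try y = 2.78 m: A R^(2/3) = 15.08 — low.
Try y = 4.91 m: A R^(2/3) = 30.85 — high.
Try y = 3.86 m: A R^(2/3) = 22.93 — ≈ 22.93.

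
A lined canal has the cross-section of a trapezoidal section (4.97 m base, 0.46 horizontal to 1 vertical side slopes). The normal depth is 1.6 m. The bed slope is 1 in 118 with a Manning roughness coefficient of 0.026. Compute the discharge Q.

Q = 33.9 m³/s

With bottom width b = 4.97 m and side slope z = 0.46: A = (b + zy)y = (4.97 + 0.46×1.6)×1.6 = 9.13 m²; P = b + 2y√(1+z²) = 4.97 + 2×1.6×1.101 = 8.492 m.
Hydraulic radius R = A/P = 9.13/8.492 = 1.075 m.
Manning's equation: Q = (1/n) A R^(2/3) S^(1/2) = (1/0.026) × 9.13 × 1.075^(2/3) × 0.008475^(1/2) = 33.9 m³/s.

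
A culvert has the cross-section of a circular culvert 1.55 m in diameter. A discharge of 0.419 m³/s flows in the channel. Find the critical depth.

At critical depth, Q² T / (g A³) = 1, i.e. A³/T = Q²/g = 0.419²/9.81 = 0.0179.
Try y = 0.267 m: A³/T = 0.008704 — low.
Try y = 0.321 m: A³/T = 0.01793 — close enough.

y_c = 0.321 m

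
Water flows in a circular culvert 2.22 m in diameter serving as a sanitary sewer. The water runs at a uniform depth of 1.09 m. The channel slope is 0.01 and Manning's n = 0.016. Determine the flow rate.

Q = 7.92 m³/s

For a circular section of diameter D = 2.22 m at depth y = 1.09 m, the central angle is θ = 2 arccos(1 − 2y/D) = 3.106 rad. Then A = (D²/8)(θ − sin θ) = 1.891 m² and P = Dθ/2 = 3.447 m.
Hydraulic radius R = A/P = 1.891/3.447 = 0.5486 m.
Manning's equation: Q = (1/n) A R^(2/3) S^(1/2) = (1/0.016) × 1.891 × 0.5486^(2/3) × 0.01^(1/2) = 7.92 m³/s.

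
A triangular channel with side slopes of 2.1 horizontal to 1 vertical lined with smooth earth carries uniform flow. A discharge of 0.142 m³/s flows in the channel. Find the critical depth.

y_c = 0.248 m

At critical depth, Q² T / (g A³) = 1, i.e. A³/T = Q²/g = 0.142²/9.81 = 0.002055.
At y = 0.292 m: A³/T = 0.004681 — over.
At y = 0.248 m: A³/T = 0.002069 — close enough.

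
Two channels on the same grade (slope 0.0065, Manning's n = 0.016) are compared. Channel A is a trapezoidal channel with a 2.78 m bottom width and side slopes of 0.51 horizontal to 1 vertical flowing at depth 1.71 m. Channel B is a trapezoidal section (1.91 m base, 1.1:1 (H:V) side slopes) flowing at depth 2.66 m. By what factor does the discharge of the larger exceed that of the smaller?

Channel A: With bottom width b = 2.78 m and side slope z = 0.51: A = (b + zy)y = (2.78 + 0.51×1.71)×1.71 = 6.245 m²; P = b + 2y√(1+z²) = 2.78 + 2×1.71×1.123 = 6.619 m. Hydraulic radius R = A/P = 6.245/6.619 = 0.9435 m. Q_A = (1/0.016)·6.245·0.9435^(2/3)·√0.0065 = 30.27 m³/s.
Channel B: With bottom width b = 1.91 m and side slope z = 1.1: A = (b + zy)y = (1.91 + 1.1×2.66)×2.66 = 12.86 m²; P = b + 2y√(1+z²) = 1.91 + 2×2.66×1.487 = 9.819 m. Hydraulic radius R = A/P = 12.86/9.819 = 1.31 m. Q_B = (1/0.016)·12.86·1.31^(2/3)·√0.0065 = 77.61 m³/s.
The larger discharge is 77.61 m³/s and the smaller is 30.27 m³/s; the ratio is 2.56.

2.56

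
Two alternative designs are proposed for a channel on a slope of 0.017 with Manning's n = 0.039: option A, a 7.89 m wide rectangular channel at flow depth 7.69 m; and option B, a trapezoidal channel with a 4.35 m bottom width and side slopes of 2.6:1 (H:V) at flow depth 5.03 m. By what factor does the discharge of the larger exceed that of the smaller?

Channel A: Flow area A = b·y = 7.89 × 7.69 = 60.67 m². Wetted perimeter P = b + 2y = 7.89 + 2×7.69 = 23.27 m. Hydraulic radius R = A/P = 60.67/23.27 = 2.607 m. Q_A = (1/0.039)·60.67·2.607^(2/3)·√0.017 = 384.3 m³/s.
Channel B: With bottom width b = 4.35 m and side slope z = 2.6: A = (b + zy)y = (4.35 + 2.6×5.03)×5.03 = 87.66 m²; P = b + 2y√(1+z²) = 4.35 + 2×5.03×2.786 = 32.37 m. Hydraulic radius R = A/P = 87.66/32.37 = 2.708 m. Q_B = (1/0.039)·87.66·2.708^(2/3)·√0.017 = 569.4 m³/s.
The larger discharge is 569.4 m³/s and the smaller is 384.3 m³/s; the ratio is 1.48.

1.48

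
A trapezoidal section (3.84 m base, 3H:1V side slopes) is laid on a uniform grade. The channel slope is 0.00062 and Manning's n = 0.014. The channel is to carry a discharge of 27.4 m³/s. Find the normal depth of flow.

y_n = 1.69 m

Manning's equation rearranged: A R^(2/3) = nQ / (1·√S) = 0.014 × 27.4 / (√0.00062) = 15.41.
At y = 1.39 m: A R^(2/3) = 10.24 — short.
At y = 1.69 m: A R^(2/3) = 15.42 — ≈ 15.41.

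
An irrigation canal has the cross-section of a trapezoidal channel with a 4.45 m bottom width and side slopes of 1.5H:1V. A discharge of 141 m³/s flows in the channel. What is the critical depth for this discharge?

y_c = 3.28 m

At critical depth, Q² T / (g A³) = 1, i.e. A³/T = Q²/g = 141²/9.81 = 2027.
Try y = 4.19 m: A³/T = 5347 — over.
Try y = 3.28 m: A³/T = 2031 — matches.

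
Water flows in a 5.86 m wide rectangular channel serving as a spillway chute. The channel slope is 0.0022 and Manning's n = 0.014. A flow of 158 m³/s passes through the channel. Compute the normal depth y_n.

Manning's equation rearranged: A R^(2/3) = nQ / (1·√S) = 0.014 × 158 / (√0.0022) = 47.16.
Trying y = 6.09 m: A R^(2/3) = 56.24 — over.
Trying y = 4.55 m: A R^(2/3) = 39.19 — short.
Trying y = 5.28 m: A R^(2/3) = 47.2 — close enough.

y_n = 5.28 m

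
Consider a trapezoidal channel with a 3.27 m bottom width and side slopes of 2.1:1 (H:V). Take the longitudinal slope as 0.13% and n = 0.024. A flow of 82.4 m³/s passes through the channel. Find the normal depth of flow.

y_n = 3.44 m

Manning's equation rearranged: A R^(2/3) = nQ / (1·√S) = 0.024 × 82.4 / (√0.0013) = 54.85.
Try y = 2.51 m: A R^(2/3) = 27.27 — too small.
Try y = 3.44 m: A R^(2/3) = 54.85 — ≈ 54.85.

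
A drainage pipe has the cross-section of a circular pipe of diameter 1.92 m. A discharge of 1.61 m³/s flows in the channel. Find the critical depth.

y_c = 0.603 m

At critical depth, Q² T / (g A³) = 1, i.e. A³/T = Q²/g = 1.61²/9.81 = 0.2642.
Trying y = 0.748 m: A³/T = 0.6075 — over.
Trying y = 0.603 m: A³/T = 0.2646 — matches.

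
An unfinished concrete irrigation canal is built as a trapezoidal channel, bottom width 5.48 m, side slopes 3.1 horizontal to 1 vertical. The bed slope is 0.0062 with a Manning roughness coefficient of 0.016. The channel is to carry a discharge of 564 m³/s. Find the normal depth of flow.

y_n = 3.87 m

Manning's equation rearranged: A R^(2/3) = nQ / (1·√S) = 0.016 × 564 / (√0.0062) = 114.6.
Trying y = 3.36 m: A R^(2/3) = 83.41 — too small.
Trying y = 3.87 m: A R^(2/3) = 114.5 — ≈ 114.6.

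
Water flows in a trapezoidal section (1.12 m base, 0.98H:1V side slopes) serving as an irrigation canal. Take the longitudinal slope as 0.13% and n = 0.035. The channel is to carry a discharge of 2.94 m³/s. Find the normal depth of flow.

y_n = 1.43 m

Manning's equation rearranged: A R^(2/3) = nQ / (1·√S) = 0.035 × 2.94 / (√0.0013) = 2.854.
Try y = 1.77 m: A R^(2/3) = 4.468 — high.
Try y = 1.43 m: A R^(2/3) = 2.852 — matches.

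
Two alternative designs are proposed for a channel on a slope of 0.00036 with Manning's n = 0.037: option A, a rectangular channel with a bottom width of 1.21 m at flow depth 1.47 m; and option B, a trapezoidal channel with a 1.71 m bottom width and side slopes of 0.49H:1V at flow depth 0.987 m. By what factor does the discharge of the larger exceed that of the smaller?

Channel A: Flow area A = b·y = 1.21 × 1.47 = 1.779 m². Wetted perimeter P = b + 2y = 1.21 + 2×1.47 = 4.15 m. Hydraulic radius R = A/P = 1.779/4.15 = 0.4286 m. Q_A = (1/0.037)·1.779·0.4286^(2/3)·√0.00036 = 0.5185 m³/s.
Channel B: With bottom width b = 1.71 m and side slope z = 0.49: A = (b + zy)y = (1.71 + 0.49×0.987)×0.987 = 2.165 m²; P = b + 2y√(1+z²) = 1.71 + 2×0.987×1.114 = 3.908 m. Hydraulic radius R = A/P = 2.165/3.908 = 0.554 m. Q_B = (1/0.037)·2.165·0.554^(2/3)·√0.00036 = 0.7489 m³/s.
The larger discharge is 0.7489 m³/s and the smaller is 0.5185 m³/s; the ratio is 1.44.

1.44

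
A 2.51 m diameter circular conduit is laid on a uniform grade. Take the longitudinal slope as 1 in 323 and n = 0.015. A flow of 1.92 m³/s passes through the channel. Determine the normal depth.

Manning's equation rearranged: A R^(2/3) = nQ / (1·√S) = 0.015 × 1.92 / (√0.003096) = 0.5176.
Try y = 0.816 m: A R^(2/3) = 0.8289 — high.
Try y = 0.557 m: A R^(2/3) = 0.3917 — low.
Try y = 0.641 m: A R^(2/3) = 0.5182 — close enough.

y_n = 0.641 m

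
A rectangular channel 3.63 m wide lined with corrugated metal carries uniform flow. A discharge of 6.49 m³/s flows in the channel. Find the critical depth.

For a rectangular channel, critical depth y_c = (q²/g)^(1/3) where q = Q/b = 6.49/3.63 = 1.788 m²/s.
So y_c = (1.788²/9.81)^(1/3) = 0.688 m.

y_c = 0.688 m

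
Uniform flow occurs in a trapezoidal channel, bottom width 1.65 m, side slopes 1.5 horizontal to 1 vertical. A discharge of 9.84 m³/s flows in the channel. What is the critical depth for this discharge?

y_c = 1.11 m

At critical depth, Q² T / (g A³) = 1, i.e. A³/T = Q²/g = 9.84²/9.81 = 9.87.
At y = 0.972 m: A³/T = 6.038 — too small.
At y = 1.2 m: A³/T = 13.52 — too large.
At y = 1.11 m: A³/T = 10 — ≈ 9.87.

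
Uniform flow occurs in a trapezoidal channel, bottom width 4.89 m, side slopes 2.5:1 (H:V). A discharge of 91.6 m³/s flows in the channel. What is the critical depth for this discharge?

At critical depth, Q² T / (g A³) = 1, i.e. A³/T = Q²/g = 91.6²/9.81 = 855.3.
Try y = 2.47 m: A³/T = 1184 — over.
Try y = 2.27 m: A³/T = 849.4 — ≈ 855.3.

y_c = 2.27 m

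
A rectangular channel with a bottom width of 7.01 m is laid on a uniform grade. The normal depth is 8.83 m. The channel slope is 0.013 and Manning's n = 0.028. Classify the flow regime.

Flow area A = b·y = 7.01 × 8.83 = 61.9 m². Wetted perimeter P = b + 2y = 7.01 + 2×8.83 = 24.67 m.
Hydraulic radius R = A/P = 61.9/24.67 = 2.509 m.
V = (1/n) R^(2/3) √S = (1/0.028) × 2.509^(2/3) × √0.013 = 7.519 m/s. Hydraulic depth D_h = A/T = 61.9/7.01 = 8.83 m.
Froude number Fr = V/√(g·D_h) = 7.519/√(9.81×8.83) = 0.808, which is less than 1, so the flow is subcritical.

subcritical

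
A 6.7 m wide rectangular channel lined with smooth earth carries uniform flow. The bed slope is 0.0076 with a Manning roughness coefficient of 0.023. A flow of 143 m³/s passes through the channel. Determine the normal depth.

Manning's equation rearranged: A R^(2/3) = nQ / (1·√S) = 0.023 × 143 / (√0.0076) = 37.73.
Try y = 4.28 m: A R^(2/3) = 43.67 — over.
Try y = 2.88 m: A R^(2/3) = 25.83 — short.
Try y = 3.83 m: A R^(2/3) = 37.79 — close enough.

y_n = 3.83 m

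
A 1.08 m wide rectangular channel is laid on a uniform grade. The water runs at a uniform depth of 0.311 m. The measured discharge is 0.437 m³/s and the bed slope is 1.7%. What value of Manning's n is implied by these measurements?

Flow area A = b·y = 1.08 × 0.311 = 0.3359 m². Wetted perimeter P = b + 2y = 1.08 + 2×0.311 = 1.702 m.
Hydraulic radius R = A/P = 0.3359/1.702 = 0.1973 m.
Rearranging Manning's equation: n = (1/Q) A R^(2/3) S^(1/2) = (1/0.437) × 0.3359 × 0.1973^(2/3) × √0.017 = 0.034.

n = 0.034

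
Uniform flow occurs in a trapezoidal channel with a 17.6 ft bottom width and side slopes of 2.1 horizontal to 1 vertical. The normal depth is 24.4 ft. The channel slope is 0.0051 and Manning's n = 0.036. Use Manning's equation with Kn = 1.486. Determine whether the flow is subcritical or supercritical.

With bottom width b = 17.6 ft and side slope z = 2.1: A = (b + zy)y = (17.6 + 2.1×24.4)×24.4 = 1680 ft²; P = b + 2y√(1+z²) = 17.6 + 2×24.4×2.326 = 131.1 ft.
Hydraulic radius R = A/P = 1680/131.1 = 12.81 ft.
V = (1.486/n) R^(2/3) √S = (1.486/0.036) × 12.81^(2/3) × √0.0051 = 16.14 ft/s. Hydraulic depth D_h = A/T = 1680/120.1 = 13.99 ft.
Froude number Fr = V/√(g·D_h) = 16.14/√(32.2×13.99) = 0.76, which is less than 1, so the flow is subcritical.

subcritical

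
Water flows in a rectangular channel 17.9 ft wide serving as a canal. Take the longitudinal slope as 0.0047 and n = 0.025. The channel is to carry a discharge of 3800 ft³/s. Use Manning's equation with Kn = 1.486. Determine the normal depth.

Manning's equation rearranged: A R^(2/3) = nQ / (1.486·√S) = 0.025 × 3800 / (1.486 × √0.0047) = 932.5.
At y = 20.6 ft: A R^(2/3) = 1250 — high.
At y = 13.6 ft: A R^(2/3) = 749.1 — low.
At y = 16.2 ft: A R^(2/3) = 932.3 — ≈ 932.5.

y_n = 16.2 ft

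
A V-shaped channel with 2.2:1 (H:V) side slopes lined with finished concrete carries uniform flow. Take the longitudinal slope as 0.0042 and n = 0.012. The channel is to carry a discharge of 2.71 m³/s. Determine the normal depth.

Manning's equation rearranged: A R^(2/3) = nQ / (1·√S) = 0.012 × 2.71 / (√0.0042) = 0.5018.
Trying y = 0.8 m: A R^(2/3) = 0.718 — too large.
Trying y = 0.699 m: A R^(2/3) = 0.501 — ≈ 0.5018.

y_n = 0.699 m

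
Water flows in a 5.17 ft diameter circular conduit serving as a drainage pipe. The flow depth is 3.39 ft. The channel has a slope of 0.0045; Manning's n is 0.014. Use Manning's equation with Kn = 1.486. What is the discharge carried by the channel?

Q = 136 ft³/s

For a circular section of diameter D = 5.17 ft at depth y = 3.39 ft, the central angle is θ = 2 arccos(1 − 2y/D) = 3.775 rad. Then A = (D²/8)(θ − sin θ) = 14.59 ft² and P = Dθ/2 = 9.758 ft.
Hydraulic radius R = A/P = 14.59/9.758 = 1.495 ft.
Manning's equation: Q = (1.486/n) A R^(2/3) S^(1/2) = (1.486/0.014) × 14.59 × 1.495^(2/3) × 0.0045^(1/2) = 136 ft³/s.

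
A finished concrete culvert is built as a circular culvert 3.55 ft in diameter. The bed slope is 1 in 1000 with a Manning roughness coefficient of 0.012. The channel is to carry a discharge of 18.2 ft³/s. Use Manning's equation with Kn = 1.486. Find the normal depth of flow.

y_n = 1.79 ft

Manning's equation rearranged: A R^(2/3) = nQ / (1.486·√S) = 0.012 × 18.2 / (1.486 × √0.001) = 4.648.
Try y = 1.47 ft: A R^(2/3) = 3.281 — low.
Try y = 2.23 ft: A R^(2/3) = 6.58 — high.
Try y = 1.79 ft: A R^(2/3) = 4.636 — matches.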